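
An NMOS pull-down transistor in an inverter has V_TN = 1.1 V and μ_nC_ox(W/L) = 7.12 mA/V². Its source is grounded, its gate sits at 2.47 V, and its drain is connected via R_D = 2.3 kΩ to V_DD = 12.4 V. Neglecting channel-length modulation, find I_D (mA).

I_D = 5.09 mA

V_GS = V_G = 2.47 V, so V_ov = 2.47 − 1.1 = 1.37 V.
Assume saturation: I_D = ½ k_n V_ov² = 0.5 × 7.12 × 1.37² = 6.68 mA, giving V_DS = V_DD − I_D R_D = 12.4 − 6.68 × 2.3 = -2.97 V.
But -2.97 V < V_ov = 1.37 V, so the device is actually in triode.
In triode I_D = k_n[V_ov V_DS − ½ V_DS²] and I_D = (V_DD − V_DS)/R_D. Equating: 8.19 V_DS² − 23.44 V_DS + 12.4 = 0, giving V_DS = 0.701 V (the root below V_ov).
I_D = (12.4 − 0.701) / 2.3 = 5.09 mA.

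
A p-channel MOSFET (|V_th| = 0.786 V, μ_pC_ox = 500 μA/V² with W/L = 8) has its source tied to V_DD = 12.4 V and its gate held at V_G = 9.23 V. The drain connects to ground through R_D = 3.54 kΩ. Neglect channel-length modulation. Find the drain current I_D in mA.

I_D = 3.39 mA

V_SG = V_DD − V_G = 12.4 − 9.23 = 3.17 V, so V_ov = 3.17 − 0.786 = 2.38 V.
k_p = μ_pC_ox · (W/L) = 4 mA/V².
Assume saturation: I_D = ½ k_p V_ov² = 0.5 × 4 × 2.38² = 11.4 mA, giving V_SD = V_DD − I_D R_D = 12.4 − 11.4 × 3.54 = -27.8 V.
But -27.8 V < V_ov = 2.38 V, so the device is actually in triode.
In triode I_D = k_p[V_ov V_SD − ½ V_SD²] and I_D = (V_DD − V_SD)/R_D. Equating: 7.08 V_SD² − 34.76 V_SD + 12.4 = 0, giving V_SD = 0.387 V (the root below V_ov).
I_D = (12.4 − 0.387) / 3.54 = 3.39 mA.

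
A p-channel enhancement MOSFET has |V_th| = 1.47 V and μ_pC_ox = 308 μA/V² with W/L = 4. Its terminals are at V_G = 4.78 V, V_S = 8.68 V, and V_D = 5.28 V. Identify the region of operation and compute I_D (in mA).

Saturation; I_D = 3.64 mA

V_SG = V_S − V_G = 8.68 − 4.78 = 3.9 V; V_SD = V_S − V_D = 8.68 − 5.28 = 3.4 V.
k_p = μ_pC_ox · (W/L) = 1.232 mA/V².
V_ov = V_SG − |V_th| = 3.9 − 1.47 = 2.43 V.
Since V_SD = 3.4 V ≥ V_ov = 2.43 V, the device is in saturation.
I_D = ½ k_p V_ov² = 0.5 × 1.232 × 2.43² = 3.64 mA.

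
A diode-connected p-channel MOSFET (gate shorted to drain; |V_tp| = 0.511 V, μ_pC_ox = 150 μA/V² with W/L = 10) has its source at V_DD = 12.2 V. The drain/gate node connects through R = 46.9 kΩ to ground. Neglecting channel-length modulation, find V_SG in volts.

V_SG = 1.07 V

With gate tied to drain, V_SG = V_SD ≥ V_SG − |V_tp|, so the device is in saturation.
k_p = μ_pC_ox · (W/L) = 1.5 mA/V².
KCL at the drain: ½ k_p (V_SG − |V_tp|)² = (V_DD − V_SG)/R.
Let x = V_SG − 0.511. Then 35.2 x² + x − 11.69 = 0, giving x = 0.562 V (positive root), so V_SG = 1.07 V.
I_D = (V_DD − V_SG)/R = (12.2 − 1.07) / 46.9 = 0.237 mA.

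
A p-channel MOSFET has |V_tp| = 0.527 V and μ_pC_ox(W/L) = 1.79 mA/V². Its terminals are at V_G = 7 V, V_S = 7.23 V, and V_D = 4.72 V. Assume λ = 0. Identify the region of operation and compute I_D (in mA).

V_SG = V_S − V_G = 7.23 − 7 = 0.23 V; V_SD = V_S − V_D = 7.23 − 4.72 = 2.51 V.
V_SG = 0.23 V < |V_tp| = 0.527 V, so the transistor is in cutoff.

Cutoff; I_D = 0 mA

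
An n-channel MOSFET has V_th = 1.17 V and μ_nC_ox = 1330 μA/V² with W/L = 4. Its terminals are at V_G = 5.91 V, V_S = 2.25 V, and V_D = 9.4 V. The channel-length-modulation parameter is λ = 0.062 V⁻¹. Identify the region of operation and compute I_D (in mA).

V_GS = V_G − V_S = 5.91 − 2.25 = 3.66 V; V_DS = V_D − V_S = 9.4 − 2.25 = 7.15 V.
k_n = μ_nC_ox · (W/L) = 5.32 mA/V².
V_ov = V_GS − V_th = 3.66 − 1.17 = 2.49 V.
Since V_DS = 7.15 V ≥ V_ov = 2.49 V, the device is in saturation.
I_D = ½ k_n V_ov² (1 + λ V_DS) = 0.5 × 5.32 × 2.49² × (1 + 0.062 × 7.15) = 23.8 mA.

Saturation; I_D = 23.8 mA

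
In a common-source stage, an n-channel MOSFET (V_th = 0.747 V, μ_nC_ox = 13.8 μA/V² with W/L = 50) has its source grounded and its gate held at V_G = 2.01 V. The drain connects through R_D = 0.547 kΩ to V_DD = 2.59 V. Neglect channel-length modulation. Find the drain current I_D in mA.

V_GS = V_G = 2.01 V, so V_ov = 2.01 − 0.747 = 1.26 V.
k_n = μ_nC_ox · (W/L) = 0.69 mA/V².
Assume saturation: I_D = ½ k_n V_ov² = 0.5 × 0.69 × 1.26² = 0.55 mA, giving V_DS = V_DD − I_D R_D = 2.59 − 0.55 × 0.547 = 2.29 V.
V_DS = 2.29 V ≥ V_ov = 1.26 V, confirming saturation.

I_D = 0.550 mA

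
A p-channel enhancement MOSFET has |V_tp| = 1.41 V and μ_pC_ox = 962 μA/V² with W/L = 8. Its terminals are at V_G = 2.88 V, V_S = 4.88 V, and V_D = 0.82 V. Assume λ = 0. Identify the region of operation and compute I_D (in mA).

Saturation; I_D = 1.34 mA

V_SG = V_S − V_G = 4.88 − 2.88 = 2 V; V_SD = V_S − V_D = 4.88 − 0.82 = 4.06 V.
k_p = μ_pC_ox · (W/L) = 7.696 mA/V².
V_ov = V_SG − |V_tp| = 2 − 1.41 = 0.59 V.
Since V_SD = 4.06 V ≥ V_ov = 0.59 V, the device is in saturation.
I_D = ½ k_p V_ov² = 0.5 × 7.696 × 0.59² = 1.34 mA.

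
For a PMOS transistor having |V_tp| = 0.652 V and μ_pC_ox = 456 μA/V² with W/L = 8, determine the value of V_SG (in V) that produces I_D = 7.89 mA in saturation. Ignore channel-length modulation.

V_SG = 2.73 V

k_p = μ_pC_ox · (W/L) = 3.648 mA/V².
In saturation I_D = ½ k_p (V_SG − |V_tp|)², so V_SG − |V_tp| = √(2 I_D / k_p) = √(2 × 7.89 / 3.648) = 2.08 V.
V_SG = 0.652 + 2.08 = 2.73 V.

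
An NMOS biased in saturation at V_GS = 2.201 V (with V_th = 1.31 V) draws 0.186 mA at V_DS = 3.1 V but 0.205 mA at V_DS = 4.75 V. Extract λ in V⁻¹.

With V_GS fixed, I_D ∝ (1 + λ V_DS) in saturation, so I_D2/I_D1 = (1 + λ V_DS2)/(1 + λ V_DS1).
0.205/0.186 = 1.102 = (1 + 4.75 λ)/(1 + 3.1 λ).
Solving: λ (I_D1 V_DS2 − I_D2 V_DS1) = I_D2 − I_D1, so λ = (0.205 − 0.186) / (0.186 × 4.75 − 0.205 × 3.1) = 0.019 / 0.248 = 0.0766 V⁻¹.

λ = 0.0766 V⁻¹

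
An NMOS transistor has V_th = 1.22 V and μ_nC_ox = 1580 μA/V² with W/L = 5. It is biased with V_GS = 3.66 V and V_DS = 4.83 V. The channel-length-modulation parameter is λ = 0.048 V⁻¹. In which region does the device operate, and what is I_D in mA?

k_n = μ_nC_ox · (W/L) = 7.9 mA/V².
V_ov = V_GS − V_th = 3.66 − 1.22 = 2.44 V.
Since V_DS = 4.83 V ≥ V_ov = 2.44 V, the device is in saturation.
I_D = ½ k_n V_ov² (1 + λ V_DS) = 0.5 × 7.9 × 2.44² × (1 + 0.048 × 4.83) = 29 mA.

Saturation; I_D = 29.0 mA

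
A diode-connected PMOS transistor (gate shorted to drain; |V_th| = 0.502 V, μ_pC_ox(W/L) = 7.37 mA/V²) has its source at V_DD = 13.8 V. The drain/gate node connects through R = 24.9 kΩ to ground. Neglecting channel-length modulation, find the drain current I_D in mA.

With gate tied to drain, V_SG = V_SD ≥ V_SG − |V_th|, so the device is in saturation.
KCL at the drain: ½ k_p (V_SG − |V_th|)² = (V_DD − V_SG)/R.
Let x = V_SG − 0.502. Then 91.8 x² + x − 13.3 = 0, giving x = 0.375 V (positive root), so V_SG = 0.877 V.
I_D = (V_DD − V_SG)/R = (13.8 − 0.877) / 24.9 = 0.519 mA.

I_D = 0.519 mA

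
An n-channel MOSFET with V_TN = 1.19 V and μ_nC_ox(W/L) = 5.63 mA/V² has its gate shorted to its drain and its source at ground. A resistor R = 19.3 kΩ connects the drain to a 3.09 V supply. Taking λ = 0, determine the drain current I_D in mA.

With gate tied to drain, V_GS = V_DS ≥ V_GS − V_TN, so the device is in saturation.
KCL at the drain: ½ k_n (V_GS − V_TN)² = (V_DD − V_GS)/R.
Let x = V_GS − 1.19. Then 54.3 x² + x − 1.9 = 0, giving x = 0.178 V (positive root), so V_GS = 1.37 V.
I_D = (V_DD − V_GS)/R = (3.09 − 1.37) / 19.3 = 0.0892 mA.

I_D = 0.0892 mA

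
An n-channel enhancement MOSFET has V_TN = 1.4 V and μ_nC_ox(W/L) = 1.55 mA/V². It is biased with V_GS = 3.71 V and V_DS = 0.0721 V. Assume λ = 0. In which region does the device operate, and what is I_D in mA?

Triode; I_D = 0.254 mA

V_ov = V_GS − V_TN = 3.71 − 1.4 = 2.31 V.
Since V_DS = 0.0721 V < V_ov = 2.31 V, the device is in the triode region.
I_D = k_n [V_ov · V_DS − ½ V_DS²] = 1.55 × [2.31 × 0.0721 − 0.5 × 0.0721²] = 0.254 mA.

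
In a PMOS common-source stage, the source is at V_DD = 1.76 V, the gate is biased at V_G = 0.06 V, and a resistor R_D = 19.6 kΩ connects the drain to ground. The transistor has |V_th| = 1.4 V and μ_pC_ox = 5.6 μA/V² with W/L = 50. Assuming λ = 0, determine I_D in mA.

V_SG = V_DD − V_G = 1.76 − 0.06 = 1.7 V, so V_ov = 1.7 − 1.4 = 0.3 V.
k_p = μ_pC_ox · (W/L) = 0.28 mA/V².
Assume saturation: I_D = ½ k_p V_ov² = 0.5 × 0.28 × 0.3² = 0.0126 mA, giving V_SD = V_DD − I_D R_D = 1.76 − 0.0126 × 19.6 = 1.51 V.
V_SD = 1.51 V ≥ V_ov = 0.3 V, confirming saturation.

I_D = 0.0126 mA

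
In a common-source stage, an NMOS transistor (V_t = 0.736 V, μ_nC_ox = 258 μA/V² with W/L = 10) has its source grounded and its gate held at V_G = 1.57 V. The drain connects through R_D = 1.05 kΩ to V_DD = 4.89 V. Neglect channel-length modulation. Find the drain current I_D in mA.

I_D = 0.897 mA

V_GS = V_G = 1.57 V, so V_ov = 1.57 − 0.736 = 0.834 V.
k_n = μ_nC_ox · (W/L) = 2.58 mA/V².
Assume saturation: I_D = ½ k_n V_ov² = 0.5 × 2.58 × 0.834² = 0.897 mA, giving V_DS = V_DD − I_D R_D = 4.89 − 0.897 × 1.05 = 3.95 V.
V_DS = 3.95 V ≥ V_ov = 0.834 V, confirming saturation.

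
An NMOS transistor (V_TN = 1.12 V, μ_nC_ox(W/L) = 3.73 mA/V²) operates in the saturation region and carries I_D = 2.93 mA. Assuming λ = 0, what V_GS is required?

In saturation I_D = ½ k_n (V_GS − V_TN)², so V_GS − V_TN = √(2 I_D / k_n) = √(2 × 2.93 / 3.73) = 1.25 V.
V_GS = 1.12 + 1.25 = 2.37 V.

V_GS = 2.37 V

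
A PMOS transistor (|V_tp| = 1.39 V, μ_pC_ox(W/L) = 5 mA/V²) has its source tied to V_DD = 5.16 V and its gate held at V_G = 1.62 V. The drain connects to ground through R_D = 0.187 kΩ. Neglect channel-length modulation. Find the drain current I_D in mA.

V_SG = V_DD − V_G = 5.16 − 1.62 = 3.54 V, so V_ov = 3.54 − 1.39 = 2.15 V.
Assume saturation: I_D = ½ k_p V_ov² = 0.5 × 5 × 2.15² = 11.6 mA, giving V_SD = V_DD − I_D R_D = 5.16 − 11.6 × 0.187 = 3 V.
V_SD = 3 V ≥ V_ov = 2.15 V, confirming saturation.

I_D = 11.6 mA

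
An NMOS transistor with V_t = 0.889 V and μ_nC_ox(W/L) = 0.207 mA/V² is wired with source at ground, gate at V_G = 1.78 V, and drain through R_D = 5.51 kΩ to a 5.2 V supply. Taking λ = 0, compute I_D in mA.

I_D = 0.0822 mA

V_GS = V_G = 1.78 V, so V_ov = 1.78 − 0.889 = 0.891 V.
Assume saturation: I_D = ½ k_n V_ov² = 0.5 × 0.207 × 0.891² = 0.0822 mA, giving V_DS = V_DD − I_D R_D = 5.2 − 0.0822 × 5.51 = 4.75 V.
V_DS = 4.75 V ≥ V_ov = 0.891 V, confirming saturation.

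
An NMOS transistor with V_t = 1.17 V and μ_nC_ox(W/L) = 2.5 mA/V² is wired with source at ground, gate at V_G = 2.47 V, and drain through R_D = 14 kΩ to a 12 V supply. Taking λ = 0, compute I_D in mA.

V_GS = V_G = 2.47 V, so V_ov = 2.47 − 1.17 = 1.3 V.
Assume saturation: I_D = ½ k_n V_ov² = 0.5 × 2.5 × 1.3² = 2.11 mA, giving V_DS = V_DD − I_D R_D = 12 − 2.11 × 14 = -17.6 V.
But -17.6 V < V_ov = 1.3 V, so the device is actually in triode.
In triode I_D = k_n[V_ov V_DS − ½ V_DS²] and I_D = (V_DD − V_DS)/R_D. Equating: 17.5 V_DS² − 46.5 V_DS + 12 = 0, giving V_DS = 0.29 V (the root below V_ov).
I_D = (12 − 0.29) / 14 = 0.836 mA.

I_D = 0.836 mA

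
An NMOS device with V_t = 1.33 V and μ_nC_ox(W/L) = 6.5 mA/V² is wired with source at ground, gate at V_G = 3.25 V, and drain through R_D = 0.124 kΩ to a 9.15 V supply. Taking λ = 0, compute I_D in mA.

V_GS = V_G = 3.25 V, so V_ov = 3.25 − 1.33 = 1.92 V.
Assume saturation: I_D = ½ k_n V_ov² = 0.5 × 6.5 × 1.92² = 12 mA, giving V_DS = V_DD − I_D R_D = 9.15 − 12 × 0.124 = 7.66 V.
V_DS = 7.66 V ≥ V_ov = 1.92 V, confirming saturation.

I_D = 12.0 mA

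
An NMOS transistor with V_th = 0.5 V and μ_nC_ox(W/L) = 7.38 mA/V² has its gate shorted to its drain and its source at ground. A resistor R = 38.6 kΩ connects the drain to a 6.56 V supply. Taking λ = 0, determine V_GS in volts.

With gate tied to drain, V_GS = V_DS ≥ V_GS − V_th, so the device is in saturation.
KCL at the drain: ½ k_n (V_GS − V_th)² = (V_DD − V_GS)/R.
Let x = V_GS − 0.5. Then 142 x² + x − 6.06 = 0, giving x = 0.203 V (positive root), so V_GS = 0.703 V.
I_D = (V_DD − V_GS)/R = (6.56 − 0.703) / 38.6 = 0.152 mA.

V_GS = 0.703 V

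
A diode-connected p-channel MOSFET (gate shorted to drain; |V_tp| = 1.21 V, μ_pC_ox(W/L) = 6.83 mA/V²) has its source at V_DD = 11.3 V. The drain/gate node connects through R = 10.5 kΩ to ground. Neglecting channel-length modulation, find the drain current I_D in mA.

I_D = 0.912 mA

With gate tied to drain, V_SG = V_SD ≥ V_SG − |V_tp|, so the device is in saturation.
KCL at the drain: ½ k_p (V_SG − |V_tp|)² = (V_DD − V_SG)/R.
Let x = V_SG − 1.21. Then 35.9 x² + x − 10.09 = 0, giving x = 0.517 V (positive root), so V_SG = 1.73 V.
I_D = (V_DD − V_SG)/R = (11.3 − 1.73) / 10.5 = 0.912 mA.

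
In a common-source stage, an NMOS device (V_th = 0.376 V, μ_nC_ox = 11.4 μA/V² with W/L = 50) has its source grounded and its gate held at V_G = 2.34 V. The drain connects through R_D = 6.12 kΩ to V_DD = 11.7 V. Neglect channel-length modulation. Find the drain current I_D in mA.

V_GS = V_G = 2.34 V, so V_ov = 2.34 − 0.376 = 1.96 V.
k_n = μ_nC_ox · (W/L) = 0.57 mA/V².
Assume saturation: I_D = ½ k_n V_ov² = 0.5 × 0.57 × 1.96² = 1.1 mA, giving V_DS = V_DD − I_D R_D = 11.7 − 1.1 × 6.12 = 4.97 V.
V_DS = 4.97 V ≥ V_ov = 1.96 V, confirming saturation.

I_D = 1.10 mA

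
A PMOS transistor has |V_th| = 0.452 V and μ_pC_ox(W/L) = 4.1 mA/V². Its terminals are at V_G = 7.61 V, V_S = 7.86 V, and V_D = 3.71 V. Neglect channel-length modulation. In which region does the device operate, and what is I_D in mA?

V_SG = V_S − V_G = 7.86 − 7.61 = 0.25 V; V_SD = V_S − V_D = 7.86 − 3.71 = 4.15 V.
V_SG = 0.25 V < |V_th| = 0.452 V, so the transistor is in cutoff.

Cutoff; I_D = 0 mA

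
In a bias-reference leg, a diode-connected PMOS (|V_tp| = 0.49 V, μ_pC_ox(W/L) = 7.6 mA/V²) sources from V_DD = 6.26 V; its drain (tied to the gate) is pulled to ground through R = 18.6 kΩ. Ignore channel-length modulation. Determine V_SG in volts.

V_SG = 0.769 V

With gate tied to drain, V_SG = V_SD ≥ V_SG − |V_tp|, so the device is in saturation.
KCL at the drain: ½ k_p (V_SG − |V_tp|)² = (V_DD − V_SG)/R.
Let x = V_SG − 0.49. Then 70.7 x² + x − 5.77 = 0, giving x = 0.279 V (positive root), so V_SG = 0.769 V.
I_D = (V_DD − V_SG)/R = (6.26 − 0.769) / 18.6 = 0.295 mA.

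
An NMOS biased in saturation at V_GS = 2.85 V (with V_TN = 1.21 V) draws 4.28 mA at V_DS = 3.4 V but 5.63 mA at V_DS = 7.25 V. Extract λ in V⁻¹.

λ = 0.114 V⁻¹

With V_GS fixed, I_D ∝ (1 + λ V_DS) in saturation, so I_D2/I_D1 = (1 + λ V_DS2)/(1 + λ V_DS1).
5.63/4.28 = 1.315 = (1 + 7.25 λ)/(1 + 3.4 λ).
Solving: λ (I_D1 V_DS2 − I_D2 V_DS1) = I_D2 − I_D1, so λ = (5.63 − 4.28) / (4.28 × 7.25 − 5.63 × 3.4) = 1.35 / 11.9 = 0.114 V⁻¹.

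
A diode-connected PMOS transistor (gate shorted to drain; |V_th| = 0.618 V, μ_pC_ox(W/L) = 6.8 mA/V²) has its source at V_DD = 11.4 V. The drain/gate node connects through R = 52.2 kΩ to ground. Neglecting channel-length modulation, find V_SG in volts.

V_SG = 0.862 V

With gate tied to drain, V_SG = V_SD ≥ V_SG − |V_th|, so the device is in saturation.
KCL at the drain: ½ k_p (V_SG − |V_th|)² = (V_DD − V_SG)/R.
Let x = V_SG − 0.618. Then 177 x² + x − 10.78 = 0, giving x = 0.244 V (positive root), so V_SG = 0.862 V.
I_D = (V_DD − V_SG)/R = (11.4 − 0.862) / 52.2 = 0.202 mA.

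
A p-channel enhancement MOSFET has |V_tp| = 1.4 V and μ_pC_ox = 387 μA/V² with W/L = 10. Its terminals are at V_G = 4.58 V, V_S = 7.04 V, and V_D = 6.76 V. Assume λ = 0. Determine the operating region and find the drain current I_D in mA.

V_SG = V_S − V_G = 7.04 − 4.58 = 2.46 V; V_SD = V_S − V_D = 7.04 − 6.76 = 0.28 V.
k_p = μ_pC_ox · (W/L) = 3.87 mA/V².
V_ov = V_SG − |V_tp| = 2.46 − 1.4 = 1.06 V.
Since V_SD = 0.28 V < V_ov = 1.06 V, the device is in the triode region.
I_D = k_p [V_ov · V_SD − ½ V_SD²] = 3.87 × [1.06 × 0.28 − 0.5 × 0.28²] = 0.997 mA.

Triode; I_D = 0.997 mA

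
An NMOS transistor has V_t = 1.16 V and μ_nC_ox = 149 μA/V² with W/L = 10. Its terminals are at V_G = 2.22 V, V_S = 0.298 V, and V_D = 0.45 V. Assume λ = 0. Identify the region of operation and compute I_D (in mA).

Triode; I_D = 0.155 mA

V_GS = V_G − V_S = 2.22 − 0.298 = 1.92 V; V_DS = V_D − V_S = 0.45 − 0.298 = 0.152 V.
k_n = μ_nC_ox · (W/L) = 1.49 mA/V².
V_ov = V_GS − V_t = 1.92 − 1.16 = 0.762 V.
Since V_DS = 0.152 V < V_ov = 0.762 V, the device is in the triode region.
I_D = k_n [V_ov · V_DS − ½ V_DS²] = 1.49 × [0.762 × 0.152 − 0.5 × 0.152²] = 0.155 mA.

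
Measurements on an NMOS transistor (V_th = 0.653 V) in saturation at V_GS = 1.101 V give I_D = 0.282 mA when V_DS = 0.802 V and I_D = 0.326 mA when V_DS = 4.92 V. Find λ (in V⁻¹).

λ = 0.0391 V⁻¹

With V_GS fixed, I_D ∝ (1 + λ V_DS) in saturation, so I_D2/I_D1 = (1 + λ V_DS2)/(1 + λ V_DS1).
0.326/0.282 = 1.156 = (1 + 4.92 λ)/(1 + 0.802 λ).
Solving: λ (I_D1 V_DS2 − I_D2 V_DS1) = I_D2 − I_D1, so λ = (0.326 − 0.282) / (0.282 × 4.92 − 0.326 × 0.802) = 0.044 / 1.13 = 0.0391 V⁻¹.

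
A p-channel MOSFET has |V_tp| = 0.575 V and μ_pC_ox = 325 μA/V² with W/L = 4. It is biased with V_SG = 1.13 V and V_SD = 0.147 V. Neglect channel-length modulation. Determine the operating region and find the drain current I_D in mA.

Triode; I_D = 0.0920 mA

k_p = μ_pC_ox · (W/L) = 1.3 mA/V².
V_ov = V_SG − |V_tp| = 1.13 − 0.575 = 0.555 V.
Since V_SD = 0.147 V < V_ov = 0.555 V, the device is in the triode region.
I_D = k_p [V_ov · V_SD − ½ V_SD²] = 1.3 × [0.555 × 0.147 − 0.5 × 0.147²] = 0.092 mA.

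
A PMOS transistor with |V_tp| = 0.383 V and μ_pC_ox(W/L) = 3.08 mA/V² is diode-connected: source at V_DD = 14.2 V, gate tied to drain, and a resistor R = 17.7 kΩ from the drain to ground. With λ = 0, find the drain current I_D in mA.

With gate tied to drain, V_SG = V_SD ≥ V_SG − |V_tp|, so the device is in saturation.
KCL at the drain: ½ k_p (V_SG − |V_tp|)² = (V_DD − V_SG)/R.
Let x = V_SG − 0.383. Then 27.3 x² + x − 13.82 = 0, giving x = 0.694 V (positive root), so V_SG = 1.08 V.
I_D = (V_DD − V_SG)/R = (14.2 − 1.08) / 17.7 = 0.741 mA.

I_D = 0.741 mA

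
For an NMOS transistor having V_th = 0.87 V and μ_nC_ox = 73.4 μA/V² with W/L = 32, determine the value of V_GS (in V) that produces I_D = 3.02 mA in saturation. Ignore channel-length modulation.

k_n = μ_nC_ox · (W/L) = 2.349 mA/V².
In saturation I_D = ½ k_n (V_GS − V_th)², so V_GS − V_th = √(2 I_D / k_n) = √(2 × 3.02 / 2.349) = 1.6 V.
V_GS = 0.87 + 1.6 = 2.47 V.

V_GS = 2.47 V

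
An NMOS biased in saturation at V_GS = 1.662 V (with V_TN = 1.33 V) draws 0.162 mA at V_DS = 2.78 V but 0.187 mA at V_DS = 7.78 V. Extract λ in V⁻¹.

λ = 0.0338 V⁻¹

With V_GS fixed, I_D ∝ (1 + λ V_DS) in saturation, so I_D2/I_D1 = (1 + λ V_DS2)/(1 + λ V_DS1).
0.187/0.162 = 1.154 = (1 + 7.78 λ)/(1 + 2.78 λ).
Solving: λ (I_D1 V_DS2 − I_D2 V_DS1) = I_D2 − I_D1, so λ = (0.187 − 0.162) / (0.162 × 7.78 − 0.187 × 2.78) = 0.025 / 0.741 = 0.0338 V⁻¹.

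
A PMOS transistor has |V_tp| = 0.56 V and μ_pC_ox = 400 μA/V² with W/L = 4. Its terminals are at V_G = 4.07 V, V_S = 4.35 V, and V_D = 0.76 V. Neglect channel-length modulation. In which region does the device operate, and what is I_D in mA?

Cutoff; I_D = 0 mA

V_SG = V_S − V_G = 4.35 − 4.07 = 0.28 V; V_SD = V_S − V_D = 4.35 − 0.76 = 3.59 V.
V_SG = 0.28 V < |V_tp| = 0.56 V, so the transistor is in cutoff.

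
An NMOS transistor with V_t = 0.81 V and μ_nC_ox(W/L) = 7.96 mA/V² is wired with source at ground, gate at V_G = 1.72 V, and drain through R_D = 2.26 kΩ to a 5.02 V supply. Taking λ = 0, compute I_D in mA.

I_D = 2.06 mA

V_GS = V_G = 1.72 V, so V_ov = 1.72 − 0.81 = 0.91 V.
Assume saturation: I_D = ½ k_n V_ov² = 0.5 × 7.96 × 0.91² = 3.3 mA, giving V_DS = V_DD − I_D R_D = 5.02 − 3.3 × 2.26 = -2.43 V.
But -2.43 V < V_ov = 0.91 V, so the device is actually in triode.
In triode I_D = k_n[V_ov V_DS − ½ V_DS²] and I_D = (V_DD − V_DS)/R_D. Equating: 8.99 V_DS² − 17.37 V_DS + 5.02 = 0, giving V_DS = 0.354 V (the root below V_ov).
I_D = (5.02 − 0.354) / 2.26 = 2.06 mA.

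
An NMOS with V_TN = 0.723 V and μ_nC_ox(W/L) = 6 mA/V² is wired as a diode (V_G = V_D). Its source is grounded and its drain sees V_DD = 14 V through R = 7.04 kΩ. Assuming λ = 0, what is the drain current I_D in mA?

With gate tied to drain, V_GS = V_DS ≥ V_GS − V_TN, so the device is in saturation.
KCL at the drain: ½ k_n (V_GS − V_TN)² = (V_DD − V_GS)/R.
Let x = V_GS − 0.723. Then 21.1 x² + x − 13.28 = 0, giving x = 0.77 V (positive root), so V_GS = 1.49 V.
I_D = (V_DD − V_GS)/R = (14 − 1.49) / 7.04 = 1.78 mA.

I_D = 1.78 mA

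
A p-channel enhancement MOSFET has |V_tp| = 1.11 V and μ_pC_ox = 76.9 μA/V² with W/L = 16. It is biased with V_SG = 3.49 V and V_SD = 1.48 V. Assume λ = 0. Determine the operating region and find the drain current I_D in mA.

k_p = μ_pC_ox · (W/L) = 1.23 mA/V².
V_ov = V_SG − |V_tp| = 3.49 − 1.11 = 2.38 V.
Since V_SD = 1.48 V < V_ov = 2.38 V, the device is in the triode region.
I_D = k_p [V_ov · V_SD − ½ V_SD²] = 1.23 × [2.38 × 1.48 − 0.5 × 1.48²] = 2.99 mA.

Triode; I_D = 2.99 mA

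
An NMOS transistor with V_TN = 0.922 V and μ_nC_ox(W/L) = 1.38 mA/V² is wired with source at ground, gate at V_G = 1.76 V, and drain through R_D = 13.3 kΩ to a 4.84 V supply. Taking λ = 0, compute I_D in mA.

I_D = 0.336 mA

V_GS = V_G = 1.76 V, so V_ov = 1.76 − 0.922 = 0.838 V.
Assume saturation: I_D = ½ k_n V_ov² = 0.5 × 1.38 × 0.838² = 0.485 mA, giving V_DS = V_DD − I_D R_D = 4.84 − 0.485 × 13.3 = -1.6 V.
But -1.6 V < V_ov = 0.838 V, so the device is actually in triode.
In triode I_D = k_n[V_ov V_DS − ½ V_DS²] and I_D = (V_DD − V_DS)/R_D. Equating: 9.18 V_DS² − 16.38 V_DS + 4.84 = 0, giving V_DS = 0.374 V (the root below V_ov).
I_D = (4.84 − 0.374) / 13.3 = 0.336 mA.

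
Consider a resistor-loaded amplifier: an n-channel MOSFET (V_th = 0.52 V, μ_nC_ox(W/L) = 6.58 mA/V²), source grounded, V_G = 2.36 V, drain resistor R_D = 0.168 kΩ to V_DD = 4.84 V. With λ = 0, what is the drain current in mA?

I_D = 11.1 mA

V_GS = V_G = 2.36 V, so V_ov = 2.36 − 0.52 = 1.84 V.
Assume saturation: I_D = ½ k_n V_ov² = 0.5 × 6.58 × 1.84² = 11.1 mA, giving V_DS = V_DD − I_D R_D = 4.84 − 11.1 × 0.168 = 2.97 V.
V_DS = 2.97 V ≥ V_ov = 1.84 V, confirming saturation.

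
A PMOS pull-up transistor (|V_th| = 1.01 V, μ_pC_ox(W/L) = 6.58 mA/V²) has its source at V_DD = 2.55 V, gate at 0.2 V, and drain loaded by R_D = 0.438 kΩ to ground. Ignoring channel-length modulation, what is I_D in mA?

I_D = 4.34 mA

V_SG = V_DD − V_G = 2.55 − 0.2 = 2.35 V, so V_ov = 2.35 − 1.01 = 1.34 V.
Assume saturation: I_D = ½ k_p V_ov² = 0.5 × 6.58 × 1.34² = 5.91 mA, giving V_SD = V_DD − I_D R_D = 2.55 − 5.91 × 0.438 = -0.0375 V.
But -0.0375 V < V_ov = 1.34 V, so the device is actually in triode.
In triode I_D = k_p[V_ov V_SD − ½ V_SD²] and I_D = (V_DD − V_SD)/R_D. Equating: 1.44 V_SD² − 4.862 V_SD + 2.55 = 0, giving V_SD = 0.65 V (the root below V_ov).
I_D = (2.55 − 0.65) / 0.438 = 4.34 mA.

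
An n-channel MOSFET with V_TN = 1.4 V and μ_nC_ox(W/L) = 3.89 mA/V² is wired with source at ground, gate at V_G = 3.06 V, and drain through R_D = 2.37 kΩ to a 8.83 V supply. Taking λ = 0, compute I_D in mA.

V_GS = V_G = 3.06 V, so V_ov = 3.06 − 1.4 = 1.66 V.
Assume saturation: I_D = ½ k_n V_ov² = 0.5 × 3.89 × 1.66² = 5.36 mA, giving V_DS = V_DD − I_D R_D = 8.83 − 5.36 × 2.37 = -3.87 V.
But -3.87 V < V_ov = 1.66 V, so the device is actually in triode.
In triode I_D = k_n[V_ov V_DS − ½ V_DS²] and I_D = (V_DD − V_DS)/R_D. Equating: 4.61 V_DS² − 16.3 V_DS + 8.83 = 0, giving V_DS = 0.668 V (the root below V_ov).
I_D = (8.83 − 0.668) / 2.37 = 3.44 mA.

I_D = 3.44 mA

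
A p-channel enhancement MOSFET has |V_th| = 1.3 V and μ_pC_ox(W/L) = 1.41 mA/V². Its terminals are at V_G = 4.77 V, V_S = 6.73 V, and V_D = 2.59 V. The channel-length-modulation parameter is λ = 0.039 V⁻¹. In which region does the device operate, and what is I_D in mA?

Saturation; I_D = 0.357 mA

V_SG = V_S − V_G = 6.73 − 4.77 = 1.96 V; V_SD = V_S − V_D = 6.73 − 2.59 = 4.14 V.
V_ov = V_SG − |V_th| = 1.96 − 1.3 = 0.66 V.
Since V_SD = 4.14 V ≥ V_ov = 0.66 V, the device is in saturation.
I_D = ½ k_p V_ov² (1 + λ V_SD) = 0.5 × 1.41 × 0.66² × (1 + 0.039 × 4.14) = 0.357 mA.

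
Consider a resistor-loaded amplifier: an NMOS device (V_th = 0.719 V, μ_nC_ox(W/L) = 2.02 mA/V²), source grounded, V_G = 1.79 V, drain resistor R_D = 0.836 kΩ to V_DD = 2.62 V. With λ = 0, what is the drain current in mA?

I_D = 1.16 mA

V_GS = V_G = 1.79 V, so V_ov = 1.79 − 0.719 = 1.07 V.
Assume saturation: I_D = ½ k_n V_ov² = 0.5 × 2.02 × 1.07² = 1.16 mA, giving V_DS = V_DD − I_D R_D = 2.62 − 1.16 × 0.836 = 1.65 V.
V_DS = 1.65 V ≥ V_ov = 1.07 V, confirming saturation.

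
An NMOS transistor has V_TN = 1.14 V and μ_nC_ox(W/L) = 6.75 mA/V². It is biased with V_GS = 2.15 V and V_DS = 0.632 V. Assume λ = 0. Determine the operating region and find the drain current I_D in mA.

V_ov = V_GS − V_TN = 2.15 − 1.14 = 1.01 V.
Since V_DS = 0.632 V < V_ov = 1.01 V, the device is in the triode region.
I_D = k_n [V_ov · V_DS − ½ V_DS²] = 6.75 × [1.01 × 0.632 − 0.5 × 0.632²] = 2.96 mA.

Triode; I_D = 2.96 mA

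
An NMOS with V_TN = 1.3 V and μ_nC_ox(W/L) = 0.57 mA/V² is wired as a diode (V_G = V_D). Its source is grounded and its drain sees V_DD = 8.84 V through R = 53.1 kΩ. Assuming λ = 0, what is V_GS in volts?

V_GS = 1.97 V

With gate tied to drain, V_GS = V_DS ≥ V_GS − V_TN, so the device is in saturation.
KCL at the drain: ½ k_n (V_GS − V_TN)² = (V_DD − V_GS)/R.
Let x = V_GS − 1.3. Then 15.1 x² + x − 7.54 = 0, giving x = 0.674 V (positive root), so V_GS = 1.97 V.
I_D = (V_DD − V_GS)/R = (8.84 − 1.97) / 53.1 = 0.129 mA.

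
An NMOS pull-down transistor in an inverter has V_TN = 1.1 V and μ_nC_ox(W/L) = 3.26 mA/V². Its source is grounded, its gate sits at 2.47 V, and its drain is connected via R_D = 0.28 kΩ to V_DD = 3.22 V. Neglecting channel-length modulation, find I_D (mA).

V_GS = V_G = 2.47 V, so V_ov = 2.47 − 1.1 = 1.37 V.
Assume saturation: I_D = ½ k_n V_ov² = 0.5 × 3.26 × 1.37² = 3.06 mA, giving V_DS = V_DD − I_D R_D = 3.22 − 3.06 × 0.28 = 2.36 V.
V_DS = 2.36 V ≥ V_ov = 1.37 V, confirming saturation.

I_D = 3.06 mA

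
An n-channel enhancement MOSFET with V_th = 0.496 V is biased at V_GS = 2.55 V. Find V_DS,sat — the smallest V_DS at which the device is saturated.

The boundary between triode and saturation is V_DS = V_GS − V_th = V_ov.
V_ov = 2.55 − 0.496 = 2.05 V.

V_DS,sat = 2.05 V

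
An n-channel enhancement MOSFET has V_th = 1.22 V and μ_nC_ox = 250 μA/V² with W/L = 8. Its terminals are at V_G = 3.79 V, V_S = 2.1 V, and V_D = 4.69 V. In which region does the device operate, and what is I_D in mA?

V_GS = V_G − V_S = 3.79 − 2.1 = 1.69 V; V_DS = V_D − V_S = 4.69 − 2.1 = 2.59 V.
k_n = μ_nC_ox · (W/L) = 2 mA/V².
V_ov = V_GS − V_th = 1.69 − 1.22 = 0.47 V.
Since V_DS = 2.59 V ≥ V_ov = 0.47 V, the device is in saturation.
I_D = ½ k_n V_ov² = 0.5 × 2 × 0.47² = 0.221 mA.

Saturation; I_D = 0.221 mA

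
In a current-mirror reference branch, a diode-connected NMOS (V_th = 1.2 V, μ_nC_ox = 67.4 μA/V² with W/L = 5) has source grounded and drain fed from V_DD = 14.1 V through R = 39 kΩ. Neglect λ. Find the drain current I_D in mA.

I_D = 0.297 mA

With gate tied to drain, V_GS = V_DS ≥ V_GS − V_th, so the device is in saturation.
k_n = μ_nC_ox · (W/L) = 0.337 mA/V².
KCL at the drain: ½ k_n (V_GS − V_th)² = (V_DD − V_GS)/R.
Let x = V_GS − 1.2. Then 6.57 x² + x − 12.9 = 0, giving x = 1.33 V (positive root), so V_GS = 2.53 V.
I_D = (V_DD − V_GS)/R = (14.1 − 2.53) / 39 = 0.297 mA.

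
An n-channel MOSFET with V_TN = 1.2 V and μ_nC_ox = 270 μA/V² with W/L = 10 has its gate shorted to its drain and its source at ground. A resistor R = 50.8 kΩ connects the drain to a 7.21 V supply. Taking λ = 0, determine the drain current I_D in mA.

With gate tied to drain, V_GS = V_DS ≥ V_GS − V_TN, so the device is in saturation.
k_n = μ_nC_ox · (W/L) = 2.7 mA/V².
KCL at the drain: ½ k_n (V_GS − V_TN)² = (V_DD − V_GS)/R.
Let x = V_GS − 1.2. Then 68.6 x² + x − 6.01 = 0, giving x = 0.289 V (positive root), so V_GS = 1.49 V.
I_D = (V_DD − V_GS)/R = (7.21 − 1.49) / 50.8 = 0.113 mA.

I_D = 0.113 mA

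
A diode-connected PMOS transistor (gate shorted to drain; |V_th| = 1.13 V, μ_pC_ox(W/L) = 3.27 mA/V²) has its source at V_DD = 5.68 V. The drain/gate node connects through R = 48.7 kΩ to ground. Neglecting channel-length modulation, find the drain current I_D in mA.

With gate tied to drain, V_SG = V_SD ≥ V_SG − |V_th|, so the device is in saturation.
KCL at the drain: ½ k_p (V_SG − |V_th|)² = (V_DD − V_SG)/R.
Let x = V_SG − 1.13. Then 79.6 x² + x − 4.55 = 0, giving x = 0.233 V (positive root), so V_SG = 1.36 V.
I_D = (V_DD − V_SG)/R = (5.68 − 1.36) / 48.7 = 0.0886 mA.

I_D = 0.0886 mA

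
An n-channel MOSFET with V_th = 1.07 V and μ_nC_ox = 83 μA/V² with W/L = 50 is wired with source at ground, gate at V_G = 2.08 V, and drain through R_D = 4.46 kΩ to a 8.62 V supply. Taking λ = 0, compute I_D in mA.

V_GS = V_G = 2.08 V, so V_ov = 2.08 − 1.07 = 1.01 V.
k_n = μ_nC_ox · (W/L) = 4.15 mA/V².
Assume saturation: I_D = ½ k_n V_ov² = 0.5 × 4.15 × 1.01² = 2.12 mA, giving V_DS = V_DD − I_D R_D = 8.62 − 2.12 × 4.46 = -0.821 V.
But -0.821 V < V_ov = 1.01 V, so the device is actually in triode.
In triode I_D = k_n[V_ov V_DS − ½ V_DS²] and I_D = (V_DD − V_DS)/R_D. Equating: 9.25 V_DS² − 19.69 V_DS + 8.62 = 0, giving V_DS = 0.616 V (the root below V_ov).
I_D = (8.62 − 0.616) / 4.46 = 1.79 mA.

I_D = 1.79 mA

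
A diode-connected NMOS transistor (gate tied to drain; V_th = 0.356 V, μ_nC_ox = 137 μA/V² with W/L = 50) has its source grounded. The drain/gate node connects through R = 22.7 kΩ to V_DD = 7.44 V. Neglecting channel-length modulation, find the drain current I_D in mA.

I_D = 0.299 mA

With gate tied to drain, V_GS = V_DS ≥ V_GS − V_th, so the device is in saturation.
k_n = μ_nC_ox · (W/L) = 6.85 mA/V².
KCL at the drain: ½ k_n (V_GS − V_th)² = (V_DD − V_GS)/R.
Let x = V_GS − 0.356. Then 77.7 x² + x − 7.084 = 0, giving x = 0.295 V (positive root), so V_GS = 0.651 V.
I_D = (V_DD − V_GS)/R = (7.44 − 0.651) / 22.7 = 0.299 mA.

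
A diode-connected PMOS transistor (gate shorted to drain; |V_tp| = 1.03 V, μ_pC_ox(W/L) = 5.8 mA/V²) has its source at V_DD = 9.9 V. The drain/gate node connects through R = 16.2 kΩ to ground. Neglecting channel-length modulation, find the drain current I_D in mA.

I_D = 0.521 mA

With gate tied to drain, V_SG = V_SD ≥ V_SG − |V_tp|, so the device is in saturation.
KCL at the drain: ½ k_p (V_SG − |V_tp|)² = (V_DD − V_SG)/R.
Let x = V_SG − 1.03. Then 47 x² + x − 8.87 = 0, giving x = 0.424 V (positive root), so V_SG = 1.45 V.
I_D = (V_DD − V_SG)/R = (9.9 − 1.45) / 16.2 = 0.521 mA.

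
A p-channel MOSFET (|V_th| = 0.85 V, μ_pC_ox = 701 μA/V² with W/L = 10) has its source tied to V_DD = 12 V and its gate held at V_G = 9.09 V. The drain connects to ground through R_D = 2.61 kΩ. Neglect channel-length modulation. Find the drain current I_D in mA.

V_SG = V_DD − V_G = 12 − 9.09 = 2.91 V, so V_ov = 2.91 − 0.85 = 2.06 V.
k_p = μ_pC_ox · (W/L) = 7.01 mA/V².
Assume saturation: I_D = ½ k_p V_ov² = 0.5 × 7.01 × 2.06² = 14.9 mA, giving V_SD = V_DD − I_D R_D = 12 − 14.9 × 2.61 = -26.8 V.
But -26.8 V < V_ov = 2.06 V, so the device is actually in triode.
In triode I_D = k_p[V_ov V_SD − ½ V_SD²] and I_D = (V_DD − V_SD)/R_D. Equating: 9.15 V_SD² − 38.69 V_SD + 12 = 0, giving V_SD = 0.337 V (the root below V_ov).
I_D = (12 − 0.337) / 2.61 = 4.47 mA.

I_D = 4.47 mA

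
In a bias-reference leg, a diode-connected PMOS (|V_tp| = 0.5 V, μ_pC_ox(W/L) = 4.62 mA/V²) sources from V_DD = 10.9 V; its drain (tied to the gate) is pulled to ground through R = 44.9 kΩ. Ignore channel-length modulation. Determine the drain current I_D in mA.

With gate tied to drain, V_SG = V_SD ≥ V_SG − |V_tp|, so the device is in saturation.
KCL at the drain: ½ k_p (V_SG − |V_tp|)² = (V_DD − V_SG)/R.
Let x = V_SG − 0.5. Then 104 x² + x − 10.4 = 0, giving x = 0.312 V (positive root), so V_SG = 0.812 V.
I_D = (V_DD − V_SG)/R = (10.9 − 0.812) / 44.9 = 0.225 mA.

I_D = 0.225 mA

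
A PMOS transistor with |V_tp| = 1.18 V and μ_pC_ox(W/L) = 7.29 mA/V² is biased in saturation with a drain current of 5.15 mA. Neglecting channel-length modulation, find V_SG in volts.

V_SG = 2.37 V

In saturation I_D = ½ k_p (V_SG − |V_tp|)², so V_SG − |V_tp| = √(2 I_D / k_p) = √(2 × 5.15 / 7.29) = 1.19 V.
V_SG = 1.18 + 1.19 = 2.37 V.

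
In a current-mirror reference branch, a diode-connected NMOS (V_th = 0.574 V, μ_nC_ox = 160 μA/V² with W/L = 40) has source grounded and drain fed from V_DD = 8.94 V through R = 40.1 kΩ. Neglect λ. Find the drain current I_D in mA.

I_D = 0.202 mA

With gate tied to drain, V_GS = V_DS ≥ V_GS − V_th, so the device is in saturation.
k_n = μ_nC_ox · (W/L) = 6.4 mA/V².
KCL at the drain: ½ k_n (V_GS − V_th)² = (V_DD − V_GS)/R.
Let x = V_GS − 0.574. Then 128 x² + x − 8.366 = 0, giving x = 0.251 V (positive root), so V_GS = 0.825 V.
I_D = (V_DD − V_GS)/R = (8.94 − 0.825) / 40.1 = 0.202 mA.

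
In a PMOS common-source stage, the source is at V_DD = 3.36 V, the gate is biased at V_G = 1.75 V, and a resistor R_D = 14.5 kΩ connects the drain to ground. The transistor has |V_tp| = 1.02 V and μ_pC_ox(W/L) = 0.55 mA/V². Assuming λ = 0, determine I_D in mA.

V_SG = V_DD − V_G = 3.36 − 1.75 = 1.61 V, so V_ov = 1.61 − 1.02 = 0.59 V.
Assume saturation: I_D = ½ k_p V_ov² = 0.5 × 0.55 × 0.59² = 0.0957 mA, giving V_SD = V_DD − I_D R_D = 3.36 − 0.0957 × 14.5 = 1.97 V.
V_SD = 1.97 V ≥ V_ov = 0.59 V, confirming saturation.

I_D = 0.0957 mA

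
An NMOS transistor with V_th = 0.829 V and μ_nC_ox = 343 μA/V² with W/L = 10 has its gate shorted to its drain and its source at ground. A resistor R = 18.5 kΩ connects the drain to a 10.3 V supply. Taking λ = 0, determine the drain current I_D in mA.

I_D = 0.483 mA

With gate tied to drain, V_GS = V_DS ≥ V_GS − V_th, so the device is in saturation.
k_n = μ_nC_ox · (W/L) = 3.43 mA/V².
KCL at the drain: ½ k_n (V_GS − V_th)² = (V_DD − V_GS)/R.
Let x = V_GS − 0.829. Then 31.7 x² + x − 9.471 = 0, giving x = 0.531 V (positive root), so V_GS = 1.36 V.
I_D = (V_DD − V_GS)/R = (10.3 − 1.36) / 18.5 = 0.483 mA.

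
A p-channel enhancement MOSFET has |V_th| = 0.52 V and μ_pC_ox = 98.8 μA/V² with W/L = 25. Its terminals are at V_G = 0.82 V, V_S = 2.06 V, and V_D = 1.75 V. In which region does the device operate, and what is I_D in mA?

V_SG = V_S − V_G = 2.06 − 0.82 = 1.24 V; V_SD = V_S − V_D = 2.06 − 1.75 = 0.31 V.
k_p = μ_pC_ox · (W/L) = 2.47 mA/V².
V_ov = V_SG − |V_th| = 1.24 − 0.52 = 0.72 V.
Since V_SD = 0.31 V < V_ov = 0.72 V, the device is in the triode region.
I_D = k_p [V_ov · V_SD − ½ V_SD²] = 2.47 × [0.72 × 0.31 − 0.5 × 0.31²] = 0.433 mA.

Triode; I_D = 0.433 mA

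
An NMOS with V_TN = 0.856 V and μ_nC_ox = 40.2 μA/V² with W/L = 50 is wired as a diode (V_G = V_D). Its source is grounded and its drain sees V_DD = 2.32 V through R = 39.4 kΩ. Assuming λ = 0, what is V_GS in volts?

V_GS = 1.04 V

With gate tied to drain, V_GS = V_DS ≥ V_GS − V_TN, so the device is in saturation.
k_n = μ_nC_ox · (W/L) = 2.01 mA/V².
KCL at the drain: ½ k_n (V_GS − V_TN)² = (V_DD − V_GS)/R.
Let x = V_GS − 0.856. Then 39.6 x² + x − 1.464 = 0, giving x = 0.18 V (positive root), so V_GS = 1.04 V.
I_D = (V_DD − V_GS)/R = (2.32 − 1.04) / 39.4 = 0.0326 mA.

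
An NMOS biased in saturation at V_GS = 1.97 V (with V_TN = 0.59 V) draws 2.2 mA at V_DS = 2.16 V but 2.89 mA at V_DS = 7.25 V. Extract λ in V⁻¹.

With V_GS fixed, I_D ∝ (1 + λ V_DS) in saturation, so I_D2/I_D1 = (1 + λ V_DS2)/(1 + λ V_DS1).
2.89/2.2 = 1.314 = (1 + 7.25 λ)/(1 + 2.16 λ).
Solving: λ (I_D1 V_DS2 − I_D2 V_DS1) = I_D2 − I_D1, so λ = (2.89 − 2.2) / (2.2 × 7.25 − 2.89 × 2.16) = 0.69 / 9.71 = 0.0711 V⁻¹.

λ = 0.0711 V⁻¹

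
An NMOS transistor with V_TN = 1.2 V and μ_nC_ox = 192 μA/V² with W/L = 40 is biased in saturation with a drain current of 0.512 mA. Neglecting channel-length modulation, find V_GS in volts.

k_n = μ_nC_ox · (W/L) = 7.68 mA/V².
In saturation I_D = ½ k_n (V_GS − V_TN)², so V_GS − V_TN = √(2 I_D / k_n) = √(2 × 0.512 / 7.68) = 0.365 V.
V_GS = 1.2 + 0.365 = 1.57 V.

V_GS = 1.57 V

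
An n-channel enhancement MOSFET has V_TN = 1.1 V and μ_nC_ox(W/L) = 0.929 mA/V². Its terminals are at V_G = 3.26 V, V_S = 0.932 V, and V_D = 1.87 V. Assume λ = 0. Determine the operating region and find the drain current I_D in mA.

Triode; I_D = 0.661 mA

V_GS = V_G − V_S = 3.26 − 0.932 = 2.33 V; V_DS = V_D − V_S = 1.87 − 0.932 = 0.938 V.
V_ov = V_GS − V_TN = 2.33 − 1.1 = 1.23 V.
Since V_DS = 0.938 V < V_ov = 1.23 V, the device is in the triode region.
I_D = k_n [V_ov · V_DS − ½ V_DS²] = 0.929 × [1.23 × 0.938 − 0.5 × 0.938²] = 0.661 mA.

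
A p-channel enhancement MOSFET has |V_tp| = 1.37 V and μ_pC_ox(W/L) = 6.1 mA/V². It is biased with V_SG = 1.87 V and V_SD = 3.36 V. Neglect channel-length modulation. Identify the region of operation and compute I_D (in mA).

Saturation; I_D = 0.762 mA

V_ov = V_SG − |V_tp| = 1.87 − 1.37 = 0.5 V.
Since V_SD = 3.36 V ≥ V_ov = 0.5 V, the device is in saturation.
I_D = ½ k_p V_ov² = 0.5 × 6.1 × 0.5² = 0.762 mA.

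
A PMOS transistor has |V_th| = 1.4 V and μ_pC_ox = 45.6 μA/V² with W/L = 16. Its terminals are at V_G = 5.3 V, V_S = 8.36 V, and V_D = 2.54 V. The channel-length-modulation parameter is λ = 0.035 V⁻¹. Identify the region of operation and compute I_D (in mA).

V_SG = V_S − V_G = 8.36 − 5.3 = 3.06 V; V_SD = V_S − V_D = 8.36 − 2.54 = 5.82 V.
k_p = μ_pC_ox · (W/L) = 0.7296 mA/V².
V_ov = V_SG − |V_th| = 3.06 − 1.4 = 1.66 V.
Since V_SD = 5.82 V ≥ V_ov = 1.66 V, the device is in saturation.
I_D = ½ k_p V_ov² (1 + λ V_SD) = 0.5 × 0.7296 × 1.66² × (1 + 0.035 × 5.82) = 1.21 mA.

Saturation; I_D = 1.21 mA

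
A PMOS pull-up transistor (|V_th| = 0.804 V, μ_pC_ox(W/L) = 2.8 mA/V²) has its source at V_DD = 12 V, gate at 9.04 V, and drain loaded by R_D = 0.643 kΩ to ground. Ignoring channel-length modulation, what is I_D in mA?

I_D = 6.51 mA

V_SG = V_DD − V_G = 12 − 9.04 = 2.96 V, so V_ov = 2.96 − 0.804 = 2.16 V.
Assume saturation: I_D = ½ k_p V_ov² = 0.5 × 2.8 × 2.16² = 6.51 mA, giving V_SD = V_DD − I_D R_D = 12 − 6.51 × 0.643 = 7.82 V.
V_SD = 7.82 V ≥ V_ov = 2.16 V, confirming saturation.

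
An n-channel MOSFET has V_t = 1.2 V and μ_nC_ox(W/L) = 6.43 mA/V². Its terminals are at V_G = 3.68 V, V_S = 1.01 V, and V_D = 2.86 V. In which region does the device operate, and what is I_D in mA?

Saturation; I_D = 6.95 mA

V_GS = V_G − V_S = 3.68 − 1.01 = 2.67 V; V_DS = V_D − V_S = 2.86 − 1.01 = 1.85 V.
V_ov = V_GS − V_t = 2.67 − 1.2 = 1.47 V.
Since V_DS = 1.85 V ≥ V_ov = 1.47 V, the device is in saturation.
I_D = ½ k_n V_ov² = 0.5 × 6.43 × 1.47² = 6.95 mA.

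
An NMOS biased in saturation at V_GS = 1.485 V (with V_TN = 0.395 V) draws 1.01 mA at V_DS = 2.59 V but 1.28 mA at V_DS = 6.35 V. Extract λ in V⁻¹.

With V_GS fixed, I_D ∝ (1 + λ V_DS) in saturation, so I_D2/I_D1 = (1 + λ V_DS2)/(1 + λ V_DS1).
1.28/1.01 = 1.267 = (1 + 6.35 λ)/(1 + 2.59 λ).
Solving: λ (I_D1 V_DS2 − I_D2 V_DS1) = I_D2 − I_D1, so λ = (1.28 − 1.01) / (1.01 × 6.35 − 1.28 × 2.59) = 0.27 / 3.1 = 0.0871 V⁻¹.

λ = 0.0871 V⁻¹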